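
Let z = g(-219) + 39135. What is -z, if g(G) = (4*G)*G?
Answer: -230979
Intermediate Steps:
g(G) = 4*G²
z = 230979 (z = 4*(-219)² + 39135 = 4*47961 + 39135 = 191844 + 39135 = 230979)
-z = -1*230979 = -230979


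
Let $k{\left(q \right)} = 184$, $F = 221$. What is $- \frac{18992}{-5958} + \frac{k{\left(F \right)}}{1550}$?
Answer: $\frac{7633468}{2308725} \approx 3.3064$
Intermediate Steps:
$- \frac{18992}{-5958} + \frac{k{\left(F \right)}}{1550} = - \frac{18992}{-5958} + \frac{184}{1550} = \left(-18992\right) \left(- \frac{1}{5958}\right) + 184 \cdot \frac{1}{1550} = \frac{9496}{2979} + \frac{92}{775} = \frac{7633468}{2308725}$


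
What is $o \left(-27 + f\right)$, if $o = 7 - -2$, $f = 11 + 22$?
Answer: $54$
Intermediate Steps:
$f = 33$
$o = 9$ ($o = 7 + 2 = 9$)
$o \left(-27 + f\right) = 9 \left(-27 + 33\right) = 9 \cdot 6 = 54$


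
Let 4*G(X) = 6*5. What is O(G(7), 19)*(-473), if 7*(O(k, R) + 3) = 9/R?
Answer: 184470/133 ≈ 1387.0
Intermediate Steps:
G(X) = 15/2 (G(X) = (6*5)/4 = (¼)*30 = 15/2)
O(k, R) = -3 + 9/(7*R) (O(k, R) = -3 + (9/R)/7 = -3 + 9/(7*R))
O(G(7), 19)*(-473) = (-3 + (9/7)/19)*(-473) = (-3 + (9/7)*(1/19))*(-473) = (-3 + 9/133)*(-473) = -390/133*(-473) = 184470/133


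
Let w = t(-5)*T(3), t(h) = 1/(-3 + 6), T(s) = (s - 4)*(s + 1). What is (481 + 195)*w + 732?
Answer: -508/3 ≈ -169.33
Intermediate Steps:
T(s) = (1 + s)*(-4 + s) (T(s) = (-4 + s)*(1 + s) = (1 + s)*(-4 + s))
t(h) = ⅓ (t(h) = 1/3 = ⅓)
w = -4/3 (w = (-4 + 3² - 3*3)/3 = (-4 + 9 - 9)/3 = (⅓)*(-4) = -4/3 ≈ -1.3333)
(481 + 195)*w + 732 = (481 + 195)*(-4/3) + 732 = 676*(-4/3) + 732 = -2704/3 + 732 = -508/3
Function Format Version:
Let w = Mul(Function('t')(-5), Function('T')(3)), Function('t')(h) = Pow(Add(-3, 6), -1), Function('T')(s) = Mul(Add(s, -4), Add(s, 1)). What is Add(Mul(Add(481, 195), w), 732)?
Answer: Rational(-508, 3) ≈ -169.33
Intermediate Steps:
Function('T')(s) = Mul(Add(1, s), Add(-4, s)) (Function('T')(s) = Mul(Add(-4, s), Add(1, s)) = Mul(Add(1, s), Add(-4, s)))
Function('t')(h) = Rational(1, 3) (Function('t')(h) = Pow(3, -1) = Rational(1, 3))
w = Rational(-4, 3) (w = Mul(Rational(1, 3), Add(-4, Pow(3, 2), Mul(-3, 3))) = Mul(Rational(1, 3), Add(-4, 9, -9)) = Mul(Rational(1, 3), -4) = Rational(-4, 3) ≈ -1.3333)
Add(Mul(Add(481, 195), w), 732) = Add(Mul(Add(481, 195), Rational(-4, 3)), 732) = Add(Mul(676, Rational(-4, 3)), 732) = Add(Rational(-2704, 3), 732) = Rational(-508, 3)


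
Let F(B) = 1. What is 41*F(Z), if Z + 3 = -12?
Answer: 41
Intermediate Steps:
Z = -15 (Z = -3 - 12 = -15)
41*F(Z) = 41*1 = 41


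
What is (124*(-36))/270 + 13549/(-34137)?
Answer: -2889737/170685 ≈ -16.930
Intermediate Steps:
(124*(-36))/270 + 13549/(-34137) = -4464*1/270 + 13549*(-1/34137) = -248/15 - 13549/34137 = -2889737/170685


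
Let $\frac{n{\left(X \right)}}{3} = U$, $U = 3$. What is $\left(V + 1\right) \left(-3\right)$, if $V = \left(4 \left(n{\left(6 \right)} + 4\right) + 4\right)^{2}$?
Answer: $-9411$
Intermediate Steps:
$n{\left(X \right)} = 9$ ($n{\left(X \right)} = 3 \cdot 3 = 9$)
$V = 3136$ ($V = \left(4 \left(9 + 4\right) + 4\right)^{2} = \left(4 \cdot 13 + 4\right)^{2} = \left(52 + 4\right)^{2} = 56^{2} = 3136$)
$\left(V + 1\right) \left(-3\right) = \left(3136 + 1\right) \left(-3\right) = 3137 \left(-3\right) = -9411$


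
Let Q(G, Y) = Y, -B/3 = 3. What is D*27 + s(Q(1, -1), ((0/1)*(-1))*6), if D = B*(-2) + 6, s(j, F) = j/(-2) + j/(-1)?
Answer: 1299/2 ≈ 649.50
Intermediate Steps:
B = -9 (B = -3*3 = -9)
s(j, F) = -3*j/2 (s(j, F) = j*(-½) + j*(-1) = -j/2 - j = -3*j/2)
D = 24 (D = -9*(-2) + 6 = 18 + 6 = 24)
D*27 + s(Q(1, -1), ((0/1)*(-1))*6) = 24*27 - 3/2*(-1) = 648 + 3/2 = 1299/2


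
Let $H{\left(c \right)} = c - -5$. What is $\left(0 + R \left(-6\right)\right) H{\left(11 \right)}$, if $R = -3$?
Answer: $288$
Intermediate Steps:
$H{\left(c \right)} = 5 + c$ ($H{\left(c \right)} = c + 5 = 5 + c$)
$\left(0 + R \left(-6\right)\right) H{\left(11 \right)} = \left(0 - -18\right) \left(5 + 11\right) = \left(0 + 18\right) 16 = 18 \cdot 16 = 288$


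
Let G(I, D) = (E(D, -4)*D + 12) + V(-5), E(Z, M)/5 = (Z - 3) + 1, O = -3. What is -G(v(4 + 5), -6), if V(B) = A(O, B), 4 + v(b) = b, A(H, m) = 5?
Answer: -257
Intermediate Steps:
E(Z, M) = -10 + 5*Z (E(Z, M) = 5*((Z - 3) + 1) = 5*((-3 + Z) + 1) = 5*(-2 + Z) = -10 + 5*Z)
v(b) = -4 + b
V(B) = 5
G(I, D) = 17 + D*(-10 + 5*D) (G(I, D) = ((-10 + 5*D)*D + 12) + 5 = (D*(-10 + 5*D) + 12) + 5 = (12 + D*(-10 + 5*D)) + 5 = 17 + D*(-10 + 5*D))
-G(v(4 + 5), -6) = -(17 + 5*(-6)*(-2 - 6)) = -(17 + 5*(-6)*(-8)) = -(17 + 240) = -1*257 = -257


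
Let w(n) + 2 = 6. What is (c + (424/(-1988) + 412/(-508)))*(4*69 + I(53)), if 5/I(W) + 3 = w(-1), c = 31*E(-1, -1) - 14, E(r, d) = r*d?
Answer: 283351970/63119 ≈ 4489.2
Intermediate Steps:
w(n) = 4 (w(n) = -2 + 6 = 4)
E(r, d) = d*r
c = 17 (c = 31*(-1*(-1)) - 14 = 31*1 - 14 = 31 - 14 = 17)
I(W) = 5 (I(W) = 5/(-3 + 4) = 5/1 = 5*1 = 5)
(c + (424/(-1988) + 412/(-508)))*(4*69 + I(53)) = (17 + (424/(-1988) + 412/(-508)))*(4*69 + 5) = (17 + (424*(-1/1988) + 412*(-1/508)))*(276 + 5) = (17 + (-106/497 - 103/127))*281 = (17 - 64653/63119)*281 = (1008370/63119)*281 = 283351970/63119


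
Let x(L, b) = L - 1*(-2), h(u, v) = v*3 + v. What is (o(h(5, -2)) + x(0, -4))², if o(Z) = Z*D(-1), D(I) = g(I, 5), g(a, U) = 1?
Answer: 36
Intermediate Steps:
D(I) = 1
h(u, v) = 4*v (h(u, v) = 3*v + v = 4*v)
x(L, b) = 2 + L (x(L, b) = L + 2 = 2 + L)
o(Z) = Z (o(Z) = Z*1 = Z)
(o(h(5, -2)) + x(0, -4))² = (4*(-2) + (2 + 0))² = (-8 + 2)² = (-6)² = 36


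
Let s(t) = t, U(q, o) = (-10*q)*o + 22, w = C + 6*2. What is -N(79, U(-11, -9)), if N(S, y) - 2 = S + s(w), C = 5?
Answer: -98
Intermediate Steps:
w = 17 (w = 5 + 6*2 = 5 + 12 = 17)
U(q, o) = 22 - 10*o*q (U(q, o) = -10*o*q + 22 = 22 - 10*o*q)
N(S, y) = 19 + S (N(S, y) = 2 + (S + 17) = 2 + (17 + S) = 19 + S)
-N(79, U(-11, -9)) = -(19 + 79) = -1*98 = -98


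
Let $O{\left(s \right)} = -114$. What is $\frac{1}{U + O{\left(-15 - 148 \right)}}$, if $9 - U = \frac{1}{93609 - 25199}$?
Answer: $- \frac{68410}{7183051} \approx -0.0095238$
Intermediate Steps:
$U = \frac{615689}{68410}$ ($U = 9 - \frac{1}{93609 - 25199} = 9 - \frac{1}{68410} = \frac{615689}{68410} \approx 9.0$)
$\frac{1}{U + O{\left(-15 - 148 \right)}} = \frac{1}{\frac{615689}{68410} - 114} = \frac{1}{- \frac{7183051}{68410}} = - \frac{68410}{7183051}$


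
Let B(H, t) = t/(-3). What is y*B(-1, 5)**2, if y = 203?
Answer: 5075/9 ≈ 563.89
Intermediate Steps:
B(H, t) = -t/3 (B(H, t) = t*(-1/3) = -t/3)
y*B(-1, 5)**2 = 203*(-1/3*5)**2 = 203*(-5/3)**2 = 203*(25/9) = 5075/9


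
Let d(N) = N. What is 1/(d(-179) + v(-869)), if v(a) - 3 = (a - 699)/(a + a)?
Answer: -869/152160 ≈ -0.0057111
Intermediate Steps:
v(a) = 3 + (-699 + a)/(2*a) (v(a) = 3 + (a - 699)/(a + a) = 3 + (-699 + a)/((2*a)) = 3 + (-699 + a)*(1/(2*a)) = 3 + (-699 + a)/(2*a))
1/(d(-179) + v(-869)) = 1/(-179 + (½)*(-699 + 7*(-869))/(-869)) = 1/(-179 + (½)*(-1/869)*(-699 - 6083)) = 1/(-179 + (½)*(-1/869)*(-6782)) = 1/(-179 + 3391/869) = 1/(-152160/869) = -869/152160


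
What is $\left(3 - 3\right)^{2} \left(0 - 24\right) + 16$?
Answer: $16$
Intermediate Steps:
$\left(3 - 3\right)^{2} \left(0 - 24\right) + 16 = 0^{2} \left(0 - 24\right) + 16 = 0 \left(-24\right) + 16 = 0 + 16 = 16$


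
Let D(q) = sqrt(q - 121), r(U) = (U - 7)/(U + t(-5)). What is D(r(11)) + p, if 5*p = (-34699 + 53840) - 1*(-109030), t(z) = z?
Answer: 128171/5 + 19*I*sqrt(3)/3 ≈ 25634.0 + 10.97*I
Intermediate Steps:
r(U) = (-7 + U)/(-5 + U) (r(U) = (U - 7)/(U - 5) = (-7 + U)/(-5 + U))
D(q) = sqrt(-121 + q)
p = 128171/5 (p = ((-34699 + 53840) - 1*(-109030))/5 = (19141 + 109030)/5 = (1/5)*128171 = 128171/5 ≈ 25634.)
D(r(11)) + p = sqrt(-121 + (-7 + 11)/(-5 + 11)) + 128171/5 = sqrt(-121 + 4/6) + 128171/5 = sqrt(-121 + (1/6)*4) + 128171/5 = sqrt(-121 + 2/3) + 128171/5 = sqrt(-361/3) + 128171/5 = 19*I*sqrt(3)/3 + 128171/5 = 128171/5 + 19*I*sqrt(3)/3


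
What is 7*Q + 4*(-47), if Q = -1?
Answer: -195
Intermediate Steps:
7*Q + 4*(-47) = 7*(-1) + 4*(-47) = -7 - 188 = -195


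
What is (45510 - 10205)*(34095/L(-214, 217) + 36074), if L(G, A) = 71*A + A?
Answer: 6633271345885/5208 ≈ 1.2737e+9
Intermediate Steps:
L(G, A) = 72*A
(45510 - 10205)*(34095/L(-214, 217) + 36074) = (45510 - 10205)*(34095/((72*217)) + 36074) = 35305*(34095/15624 + 36074) = 35305*(34095*(1/15624) + 36074) = 35305*(11365/5208 + 36074) = 35305*(187884757/5208) = 6633271345885/5208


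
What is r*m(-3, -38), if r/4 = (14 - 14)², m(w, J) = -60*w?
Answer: 0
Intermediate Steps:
r = 0 (r = 4*(14 - 14)² = 4*0² = 4*0 = 0)
r*m(-3, -38) = 0*(-60*(-3)) = 0*180 = 0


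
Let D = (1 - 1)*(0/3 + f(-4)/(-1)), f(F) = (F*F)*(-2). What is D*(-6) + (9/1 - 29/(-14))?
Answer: 155/14 ≈ 11.071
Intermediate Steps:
f(F) = -2*F² (f(F) = F²*(-2) = -2*F²)
D = 0 (D = (1 - 1)*(0/3 - 2*(-4)²/(-1)) = 0*(0*(⅓) - 2*16*(-1)) = 0*(0 - 32*(-1)) = 0*(0 + 32) = 0*32 = 0)
D*(-6) + (9/1 - 29/(-14)) = 0*(-6) + (9/1 - 29/(-14)) = 0 + (9*1 - 29*(-1/14)) = 0 + (9 + 29/14) = 0 + 155/14 = 155/14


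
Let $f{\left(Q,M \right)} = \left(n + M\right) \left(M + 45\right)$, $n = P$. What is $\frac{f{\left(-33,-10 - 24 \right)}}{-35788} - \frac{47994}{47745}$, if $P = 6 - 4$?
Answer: $- \frac{141733586}{142391505} \approx -0.99538$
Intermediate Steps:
$P = 2$ ($P = 6 - 4 = 2$)
$n = 2$
$f{\left(Q,M \right)} = \left(2 + M\right) \left(45 + M\right)$ ($f{\left(Q,M \right)} = \left(2 + M\right) \left(M + 45\right) = \left(2 + M\right) \left(45 + M\right)$)
$\frac{f{\left(-33,-10 - 24 \right)}}{-35788} - \frac{47994}{47745} = \frac{90 + \left(-10 - 24\right)^{2} + 47 \left(-10 - 24\right)}{-35788} - \frac{47994}{47745} = \left(90 + \left(-34\right)^{2} + 47 \left(-34\right)\right) \left(- \frac{1}{35788}\right) - \frac{15998}{15915} = \left(90 + 1156 - 1598\right) \left(- \frac{1}{35788}\right) - \frac{15998}{15915} = \left(-352\right) \left(- \frac{1}{35788}\right) - \frac{15998}{15915} = \frac{88}{8947} - \frac{15998}{15915} = - \frac{141733586}{142391505}$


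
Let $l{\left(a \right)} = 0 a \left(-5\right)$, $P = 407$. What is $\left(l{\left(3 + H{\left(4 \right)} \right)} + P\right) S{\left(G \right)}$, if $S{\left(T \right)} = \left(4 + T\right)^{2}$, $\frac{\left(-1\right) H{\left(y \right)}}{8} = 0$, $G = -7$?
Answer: $3663$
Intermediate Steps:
$H{\left(y \right)} = 0$ ($H{\left(y \right)} = \left(-8\right) 0 = 0$)
$l{\left(a \right)} = 0$ ($l{\left(a \right)} = 0 \left(-5\right) = 0$)
$\left(l{\left(3 + H{\left(4 \right)} \right)} + P\right) S{\left(G \right)} = \left(0 + 407\right) \left(4 - 7\right)^{2} = 407 \left(-3\right)^{2} = 407 \cdot 9 = 3663$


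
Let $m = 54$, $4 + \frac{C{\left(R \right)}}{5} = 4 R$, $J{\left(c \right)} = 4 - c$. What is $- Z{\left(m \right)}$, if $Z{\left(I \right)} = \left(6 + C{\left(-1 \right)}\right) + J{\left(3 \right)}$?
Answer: $33$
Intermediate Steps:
$C{\left(R \right)} = -20 + 20 R$ ($C{\left(R \right)} = -20 + 5 \cdot 4 R = -20 + 20 R$)
$Z{\left(I \right)} = -33$ ($Z{\left(I \right)} = \left(6 + \left(-20 + 20 \left(-1\right)\right)\right) + \left(4 - 3\right) = \left(6 - 40\right) + \left(4 - 3\right) = \left(6 - 40\right) + 1 = -34 + 1 = -33$)
$- Z{\left(m \right)} = \left(-1\right) \left(-33\right) = 33$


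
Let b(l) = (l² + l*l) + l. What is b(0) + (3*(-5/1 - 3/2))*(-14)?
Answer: 273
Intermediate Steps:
b(l) = l + 2*l² (b(l) = (l² + l²) + l = 2*l² + l = l + 2*l²)
b(0) + (3*(-5/1 - 3/2))*(-14) = 0*(1 + 2*0) + (3*(-5/1 - 3/2))*(-14) = 0*(1 + 0) + (3*(-5*1 - 3*½))*(-14) = 0*1 + (3*(-5 - 3/2))*(-14) = 0 + (3*(-13/2))*(-14) = 0 - 39/2*(-14) = 0 + 273 = 273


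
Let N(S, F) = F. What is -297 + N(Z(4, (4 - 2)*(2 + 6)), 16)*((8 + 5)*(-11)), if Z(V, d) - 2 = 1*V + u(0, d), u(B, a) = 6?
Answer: -2585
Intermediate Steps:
Z(V, d) = 8 + V (Z(V, d) = 2 + (1*V + 6) = 2 + (V + 6) = 2 + (6 + V) = 8 + V)
-297 + N(Z(4, (4 - 2)*(2 + 6)), 16)*((8 + 5)*(-11)) = -297 + 16*((8 + 5)*(-11)) = -297 + 16*(13*(-11)) = -297 + 16*(-143) = -297 - 2288 = -2585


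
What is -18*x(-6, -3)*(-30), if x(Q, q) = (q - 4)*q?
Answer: 11340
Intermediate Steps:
x(Q, q) = q*(-4 + q) (x(Q, q) = (-4 + q)*q = q*(-4 + q))
-18*x(-6, -3)*(-30) = -(-54)*(-4 - 3)*(-30) = -(-54)*(-7)*(-30) = -18*21*(-30) = -378*(-30) = 11340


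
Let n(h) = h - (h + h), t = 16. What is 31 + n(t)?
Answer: 15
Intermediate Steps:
n(h) = -h (n(h) = h - 2*h = -h)
31 + n(t) = 31 - 1*16 = 31 - 16 = 15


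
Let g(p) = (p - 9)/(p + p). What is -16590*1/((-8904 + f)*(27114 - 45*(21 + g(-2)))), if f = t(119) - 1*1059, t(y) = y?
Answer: 790/12209021 ≈ 6.4706e-5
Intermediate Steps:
g(p) = (-9 + p)/(2*p) (g(p) = (-9 + p)/((2*p)) = (-9 + p)*(1/(2*p)) = (-9 + p)/(2*p))
f = -940 (f = 119 - 1*1059 = 119 - 1059 = -940)
-16590*1/((-8904 + f)*(27114 - 45*(21 + g(-2)))) = -16590*1/((-8904 - 940)*(27114 - 45*(21 + (½)*(-9 - 2)/(-2)))) = -16590*(-1/(9844*(27114 - 45*(21 + (½)*(-½)*(-11))))) = -16590*(-1/(9844*(27114 - 45*(21 + 11/4)))) = -16590*(-1/(9844*(27114 - 45*95/4))) = -16590*(-1/(9844*(27114 - 4275/4))) = -16590/((-9844*104181/4)) = -16590/(-256389441) = -16590*(-1/256389441) = 790/12209021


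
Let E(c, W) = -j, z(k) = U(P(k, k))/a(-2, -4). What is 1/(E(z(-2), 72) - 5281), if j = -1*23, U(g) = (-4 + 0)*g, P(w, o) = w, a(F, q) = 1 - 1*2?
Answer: -1/5258 ≈ -0.00019019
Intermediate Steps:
a(F, q) = -1 (a(F, q) = 1 - 2 = -1)
U(g) = -4*g
j = -23
z(k) = 4*k (z(k) = -4*k/(-1) = -4*k*(-1) = 4*k)
E(c, W) = 23 (E(c, W) = -1*(-23) = 23)
1/(E(z(-2), 72) - 5281) = 1/(23 - 5281) = 1/(-5258) = -1/5258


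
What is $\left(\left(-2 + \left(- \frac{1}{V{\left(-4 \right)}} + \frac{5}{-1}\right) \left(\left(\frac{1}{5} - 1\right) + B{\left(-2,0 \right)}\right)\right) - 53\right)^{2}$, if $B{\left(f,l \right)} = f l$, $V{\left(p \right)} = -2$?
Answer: $\frac{66049}{25} \approx 2642.0$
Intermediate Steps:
$\left(\left(-2 + \left(- \frac{1}{V{\left(-4 \right)}} + \frac{5}{-1}\right) \left(\left(\frac{1}{5} - 1\right) + B{\left(-2,0 \right)}\right)\right) - 53\right)^{2} = \left(\left(-2 + \left(- \frac{1}{-2} + \frac{5}{-1}\right) \left(\left(\frac{1}{5} - 1\right) - 0\right)\right) - 53\right)^{2} = \left(\left(-2 + \left(\left(-1\right) \left(- \frac{1}{2}\right) + 5 \left(-1\right)\right) \left(\left(\frac{1}{5} - 1\right) + 0\right)\right) - 53\right)^{2} = \left(\left(-2 + \left(\frac{1}{2} - 5\right) \left(- \frac{4}{5} + 0\right)\right) - 53\right)^{2} = \left(\left(-2 - - \frac{18}{5}\right) - 53\right)^{2} = \left(\left(-2 + \frac{18}{5}\right) - 53\right)^{2} = \left(\frac{8}{5} - 53\right)^{2} = \left(- \frac{257}{5}\right)^{2} = \frac{66049}{25}$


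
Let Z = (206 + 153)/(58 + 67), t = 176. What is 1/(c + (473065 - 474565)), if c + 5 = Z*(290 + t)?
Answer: -125/20831 ≈ -0.0060007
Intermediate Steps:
Z = 359/125 ≈ 2.8720
c = 166669/125 (c = -5 + 359*(290 + 176)/125 = -5 + (359/125)*466 = -5 + 167294/125 = 166669/125 ≈ 1333.4)
1/(c + (473065 - 474565)) = 1/(166669/125 + (473065 - 474565)) = 1/(166669/125 - 1500) = 1/(-20831/125) = -125/20831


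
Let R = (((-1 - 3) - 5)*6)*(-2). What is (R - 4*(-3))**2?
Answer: 14400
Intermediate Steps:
R = 108 (R = ((-4 - 5)*6)*(-2) = -9*6*(-2) = -54*(-2) = 108)
(R - 4*(-3))**2 = (108 - 4*(-3))**2 = (108 + 12)**2 = 120**2 = 14400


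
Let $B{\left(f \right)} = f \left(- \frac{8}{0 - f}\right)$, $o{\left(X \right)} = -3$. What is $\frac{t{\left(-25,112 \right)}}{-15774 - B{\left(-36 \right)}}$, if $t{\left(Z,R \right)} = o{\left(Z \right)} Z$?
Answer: $- \frac{75}{15782} \approx -0.0047522$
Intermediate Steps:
$t{\left(Z,R \right)} = - 3 Z$
$B{\left(f \right)} = 8$ ($B{\left(f \right)} = f \left(- \frac{8}{\left(-1\right) f}\right) = f \left(- 8 \left(- \frac{1}{f}\right)\right) = f \frac{8}{f} = 8$)
$\frac{t{\left(-25,112 \right)}}{-15774 - B{\left(-36 \right)}} = \frac{\left(-3\right) \left(-25\right)}{-15774 - 8} = \frac{75}{-15774 - 8} = \frac{75}{-15782} = 75 \left(- \frac{1}{15782}\right) = - \frac{75}{15782}$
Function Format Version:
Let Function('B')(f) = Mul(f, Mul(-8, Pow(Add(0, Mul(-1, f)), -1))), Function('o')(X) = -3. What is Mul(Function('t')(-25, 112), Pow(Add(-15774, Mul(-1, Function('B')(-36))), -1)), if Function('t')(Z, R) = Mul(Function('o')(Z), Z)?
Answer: Rational(-75, 15782) ≈ -0.0047522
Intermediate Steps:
Function('t')(Z, R) = Mul(-3, Z)
Function('B')(f) = 8 (Function('B')(f) = Mul(f, Mul(-8, Pow(Mul(-1, f), -1))) = Mul(f, Mul(-8, Mul(-1, Pow(f, -1)))) = Mul(f, Mul(8, Pow(f, -1))) = 8)
Mul(Function('t')(-25, 112), Pow(Add(-15774, Mul(-1, Function('B')(-36))), -1)) = Mul(Mul(-3, -25), Pow(Add(-15774, Mul(-1, 8)), -1)) = Mul(75, Pow(Add(-15774, -8), -1)) = Mul(75, Pow(-15782, -1)) = Mul(75, Rational(-1, 15782)) = Rational(-75, 15782)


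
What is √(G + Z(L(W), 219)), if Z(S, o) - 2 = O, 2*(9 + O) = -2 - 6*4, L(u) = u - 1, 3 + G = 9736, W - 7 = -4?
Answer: √9713 ≈ 98.555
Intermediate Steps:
W = 3 (W = 7 - 4 = 3)
G = 9733 (G = -3 + 9736 = 9733)
L(u) = -1 + u
O = -22 (O = -9 + (-2 - 6*4)/2 = -9 + (-2 - 24)/2 = -9 + (½)*(-26) = -9 - 13 = -22)
Z(S, o) = -20 (Z(S, o) = 2 - 22 = -20)
√(G + Z(L(W), 219)) = √(9733 - 20) = √9713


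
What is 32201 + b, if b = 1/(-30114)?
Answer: 969700913/30114 ≈ 32201.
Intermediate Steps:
b = -1/30114 ≈ -3.3207e-5
32201 + b = 32201 - 1/30114 = 969700913/30114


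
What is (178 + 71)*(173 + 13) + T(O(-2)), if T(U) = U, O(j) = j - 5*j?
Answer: 46322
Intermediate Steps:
O(j) = -4*j
(178 + 71)*(173 + 13) + T(O(-2)) = (178 + 71)*(173 + 13) - 4*(-2) = 249*186 + 8 = 46314 + 8 = 46322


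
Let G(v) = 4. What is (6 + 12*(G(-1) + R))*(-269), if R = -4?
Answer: -1614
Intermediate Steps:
(6 + 12*(G(-1) + R))*(-269) = (6 + 12*(4 - 4))*(-269) = (6 + 12*0)*(-269) = (6 + 0)*(-269) = 6*(-269) = -1614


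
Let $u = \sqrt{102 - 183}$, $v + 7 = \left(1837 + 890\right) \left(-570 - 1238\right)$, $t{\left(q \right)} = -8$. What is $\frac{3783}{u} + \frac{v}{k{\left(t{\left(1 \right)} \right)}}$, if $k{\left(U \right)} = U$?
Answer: $\frac{4930423}{8} - \frac{1261 i}{3} \approx 6.163 \cdot 10^{5} - 420.33 i$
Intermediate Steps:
$v = -4930423$ ($v = -7 + \left(1837 + 890\right) \left(-570 - 1238\right) = -7 + 2727 \left(-1808\right) = -7 - 4930416 = -4930423$)
$u = 9 i$ ($u = \sqrt{-81} = 9 i \approx 9.0 i$)
$\frac{3783}{u} + \frac{v}{k{\left(t{\left(1 \right)} \right)}} = \frac{3783}{9 i} - \frac{4930423}{-8} = 3783 \left(- \frac{i}{9}\right) - - \frac{4930423}{8} = - \frac{1261 i}{3} + \frac{4930423}{8} = \frac{4930423}{8} - \frac{1261 i}{3}$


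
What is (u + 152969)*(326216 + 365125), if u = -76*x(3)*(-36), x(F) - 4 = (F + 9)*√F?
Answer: 113319777333 + 22698107712*√3 ≈ 1.5263e+11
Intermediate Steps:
x(F) = 4 + √F*(9 + F) (x(F) = 4 + (F + 9)*√F = 4 + (9 + F)*√F = 4 + √F*(9 + F))
u = 10944 + 32832*√3 (u = -76*(4 + 3^(3/2) + 9*√3)*(-36) = -76*(4 + 3*√3 + 9*√3)*(-36) = -76*(4 + 12*√3)*(-36) = (-304 - 912*√3)*(-36) = 10944 + 32832*√3 ≈ 67811.)
(u + 152969)*(326216 + 365125) = ((10944 + 32832*√3) + 152969)*(326216 + 365125) = (163913 + 32832*√3)*691341 = 113319777333 + 22698107712*√3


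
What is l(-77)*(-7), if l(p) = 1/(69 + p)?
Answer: 7/8 ≈ 0.87500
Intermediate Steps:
l(-77)*(-7) = -7/(69 - 77) = -7/(-8) = -1/8*(-7) = 7/8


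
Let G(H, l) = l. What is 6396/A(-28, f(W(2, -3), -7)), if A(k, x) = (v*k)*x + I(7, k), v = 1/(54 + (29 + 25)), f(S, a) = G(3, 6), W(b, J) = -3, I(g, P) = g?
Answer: 57564/49 ≈ 1174.8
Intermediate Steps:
f(S, a) = 6
v = 1/108 (v = 1/(54 + 54) = 1/108 ≈ 0.0092593)
A(k, x) = 7 + k*x/108 (A(k, x) = (k/108)*x + 7 = k*x/108 + 7 = 7 + k*x/108)
6396/A(-28, f(W(2, -3), -7)) = 6396/(7 + (1/108)*(-28)*6) = 6396/(7 - 14/9) = 6396/(49/9) = 6396*(9/49) = 57564/49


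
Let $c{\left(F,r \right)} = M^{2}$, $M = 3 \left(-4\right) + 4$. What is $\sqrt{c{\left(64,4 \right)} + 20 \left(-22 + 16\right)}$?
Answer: $2 i \sqrt{14} \approx 7.4833 i$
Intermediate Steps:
$M = -8$ ($M = -12 + 4 = -8$)
$c{\left(F,r \right)} = 64$ ($c{\left(F,r \right)} = \left(-8\right)^{2} = 64$)
$\sqrt{c{\left(64,4 \right)} + 20 \left(-22 + 16\right)} = \sqrt{64 + 20 \left(-22 + 16\right)} = \sqrt{64 + 20 \left(-6\right)} = \sqrt{64 - 120} = \sqrt{-56} = 2 i \sqrt{14}$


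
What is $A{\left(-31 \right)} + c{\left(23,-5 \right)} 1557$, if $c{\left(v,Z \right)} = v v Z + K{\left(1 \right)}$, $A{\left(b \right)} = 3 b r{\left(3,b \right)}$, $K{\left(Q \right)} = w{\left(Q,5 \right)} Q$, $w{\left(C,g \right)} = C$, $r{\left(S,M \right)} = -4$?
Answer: $-4116336$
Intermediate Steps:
$K{\left(Q \right)} = Q^{2}$ ($K{\left(Q \right)} = Q Q = Q^{2}$)
$A{\left(b \right)} = - 12 b$ ($A{\left(b \right)} = 3 b \left(-4\right) = - 12 b$)
$c{\left(v,Z \right)} = 1 + Z v^{2}$ ($c{\left(v,Z \right)} = v v Z + 1^{2} = v^{2} Z + 1 = Z v^{2} + 1 = 1 + Z v^{2}$)
$A{\left(-31 \right)} + c{\left(23,-5 \right)} 1557 = \left(-12\right) \left(-31\right) + \left(1 - 5 \cdot 23^{2}\right) 1557 = 372 + \left(1 - 2645\right) 1557 = 372 - 4116708 = -4116336$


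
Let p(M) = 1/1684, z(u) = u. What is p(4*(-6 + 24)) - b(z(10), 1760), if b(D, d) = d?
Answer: -2963839/1684 ≈ -1760.0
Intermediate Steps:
p(M) = 1/1684
p(4*(-6 + 24)) - b(z(10), 1760) = 1/1684 - 1*1760 = 1/1684 - 1760 = -2963839/1684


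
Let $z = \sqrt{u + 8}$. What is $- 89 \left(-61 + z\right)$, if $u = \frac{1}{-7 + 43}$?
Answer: $\frac{31061}{6} \approx 5176.8$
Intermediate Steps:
$u = \frac{1}{36} \approx 0.027778$
$z = \frac{17}{6}$ ($z = \sqrt{\frac{1}{36} + 8} = \sqrt{\frac{289}{36}} = \frac{17}{6} \approx 2.8333$)
$- 89 \left(-61 + z\right) = - 89 \left(-61 + \frac{17}{6}\right) = \left(-89\right) \left(- \frac{349}{6}\right) = \frac{31061}{6}$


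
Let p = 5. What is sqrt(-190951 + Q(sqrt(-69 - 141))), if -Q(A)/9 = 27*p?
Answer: I*sqrt(192166) ≈ 438.37*I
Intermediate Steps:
Q(A) = -1215 (Q(A) = -243*5 = -9*135 = -1215)
sqrt(-190951 + Q(sqrt(-69 - 141))) = sqrt(-190951 - 1215) = sqrt(-192166) = I*sqrt(192166)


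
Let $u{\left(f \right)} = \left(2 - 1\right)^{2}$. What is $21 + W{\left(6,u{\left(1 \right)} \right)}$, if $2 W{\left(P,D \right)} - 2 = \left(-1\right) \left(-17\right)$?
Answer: $\frac{61}{2} \approx 30.5$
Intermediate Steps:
$u{\left(f \right)} = 1$ ($u{\left(f \right)} = 1^{2} = 1$)
$W{\left(P,D \right)} = \frac{19}{2}$ ($W{\left(P,D \right)} = 1 + \frac{\left(-1\right) \left(-17\right)}{2} = 1 + \frac{1}{2} \cdot 17 = 1 + \frac{17}{2} = \frac{19}{2}$)
$21 + W{\left(6,u{\left(1 \right)} \right)} = 21 + \frac{19}{2} = \frac{61}{2}$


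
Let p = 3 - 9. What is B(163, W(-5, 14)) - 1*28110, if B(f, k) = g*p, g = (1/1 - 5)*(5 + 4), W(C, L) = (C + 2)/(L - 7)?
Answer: -27894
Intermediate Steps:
p = -6
W(C, L) = (2 + C)/(-7 + L)
g = -36 (g = (1 - 5)*9 = -4*9 = -36)
B(f, k) = 216 (B(f, k) = -36*(-6) = 216)
B(163, W(-5, 14)) - 1*28110 = 216 - 1*28110 = 216 - 28110 = -27894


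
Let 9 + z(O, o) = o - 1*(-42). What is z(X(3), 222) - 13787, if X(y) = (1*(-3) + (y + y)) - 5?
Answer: -13532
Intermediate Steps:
X(y) = -8 + 2*y (X(y) = (-3 + 2*y) - 5 = -8 + 2*y)
z(O, o) = 33 + o (z(O, o) = -9 + (o - 1*(-42)) = -9 + (o + 42) = -9 + (42 + o) = 33 + o)
z(X(3), 222) - 13787 = (33 + 222) - 13787 = 255 - 13787 = -13532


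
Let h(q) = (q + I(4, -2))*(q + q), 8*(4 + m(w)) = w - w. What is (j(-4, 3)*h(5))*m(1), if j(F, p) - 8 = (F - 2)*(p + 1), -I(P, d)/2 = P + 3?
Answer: -5760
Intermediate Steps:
I(P, d) = -6 - 2*P (I(P, d) = -2*(P + 3) = -2*(3 + P) = -6 - 2*P)
m(w) = -4 (m(w) = -4 + (w - w)/8 = -4 + (⅛)*0 = -4 + 0 = -4)
j(F, p) = 8 + (1 + p)*(-2 + F) (j(F, p) = 8 + (F - 2)*(p + 1) = 8 + (-2 + F)*(1 + p) = 8 + (1 + p)*(-2 + F))
h(q) = 2*q*(-14 + q) (h(q) = (q + (-6 - 2*4))*(q + q) = (q + (-6 - 8))*(2*q) = (q - 14)*(2*q) = (-14 + q)*(2*q) = 2*q*(-14 + q))
(j(-4, 3)*h(5))*m(1) = ((6 - 4 - 2*3 - 4*3)*(2*5*(-14 + 5)))*(-4) = ((6 - 4 - 6 - 12)*(2*5*(-9)))*(-4) = -16*(-90)*(-4) = 1440*(-4) = -5760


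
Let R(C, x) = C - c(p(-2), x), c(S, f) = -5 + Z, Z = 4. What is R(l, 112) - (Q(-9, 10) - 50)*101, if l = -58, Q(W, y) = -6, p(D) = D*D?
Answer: 5599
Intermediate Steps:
p(D) = D²
c(S, f) = -1 (c(S, f) = -5 + 4 = -1)
R(C, x) = 1 + C (R(C, x) = C - 1*(-1) = C + 1 = 1 + C)
R(l, 112) - (Q(-9, 10) - 50)*101 = (1 - 58) - (-6 - 50)*101 = -57 - (-56)*101 = -57 - 1*(-5656) = -57 + 5656 = 5599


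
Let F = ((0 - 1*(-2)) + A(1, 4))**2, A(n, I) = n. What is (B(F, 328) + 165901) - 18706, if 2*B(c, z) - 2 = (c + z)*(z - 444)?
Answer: 127650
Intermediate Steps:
F = 9 (F = ((0 - 1*(-2)) + 1)**2 = ((0 + 2) + 1)**2 = (2 + 1)**2 = 3**2 = 9)
B(c, z) = 1 + (-444 + z)*(c + z)/2 (B(c, z) = 1 + ((c + z)*(z - 444))/2 = 1 + ((c + z)*(-444 + z))/2 = 1 + ((-444 + z)*(c + z))/2 = 1 + (-444 + z)*(c + z)/2)
(B(F, 328) + 165901) - 18706 = ((1 + (1/2)*328**2 - 222*9 - 222*328 + (1/2)*9*328) + 165901) - 18706 = ((1 + (1/2)*107584 - 1998 - 72816 + 1476) + 165901) - 18706 = ((1 + 53792 - 1998 - 72816 + 1476) + 165901) - 18706 = (-19545 + 165901) - 18706 = 146356 - 18706 = 127650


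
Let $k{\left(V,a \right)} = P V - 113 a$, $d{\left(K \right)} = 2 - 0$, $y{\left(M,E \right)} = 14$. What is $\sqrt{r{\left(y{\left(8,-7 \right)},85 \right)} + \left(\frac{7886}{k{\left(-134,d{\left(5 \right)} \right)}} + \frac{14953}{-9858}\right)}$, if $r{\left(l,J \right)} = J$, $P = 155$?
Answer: $\frac{\sqrt{55630292389117773}}{25872321} \approx 9.1163$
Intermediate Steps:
$d{\left(K \right)} = 2$ ($d{\left(K \right)} = 2 + 0 = 2$)
$k{\left(V,a \right)} = - 113 a + 155 V$ ($k{\left(V,a \right)} = 155 V - 113 a = - 113 a + 155 V$)
$\sqrt{r{\left(y{\left(8,-7 \right)},85 \right)} + \left(\frac{7886}{k{\left(-134,d{\left(5 \right)} \right)}} + \frac{14953}{-9858}\right)} = \sqrt{85 + \left(\frac{7886}{\left(-113\right) 2 + 155 \left(-134\right)} + \frac{14953}{-9858}\right)} = \sqrt{85 + \left(\frac{7886}{-226 - 20770} + 14953 \left(- \frac{1}{9858}\right)\right)} = \sqrt{85 - \left(\frac{14953}{9858} - \frac{7886}{-20996}\right)} = \sqrt{85 + \left(7886 \left(- \frac{1}{20996}\right) - \frac{14953}{9858}\right)} = \sqrt{85 - \frac{48961672}{25872321}} = \sqrt{\frac{2150185613}{25872321}} = \frac{\sqrt{55630292389117773}}{25872321}$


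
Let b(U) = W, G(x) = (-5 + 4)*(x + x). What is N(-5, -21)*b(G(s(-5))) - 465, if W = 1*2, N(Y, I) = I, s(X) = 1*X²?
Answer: -507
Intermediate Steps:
s(X) = X²
G(x) = -2*x
W = 2
b(U) = 2
N(-5, -21)*b(G(s(-5))) - 465 = -21*2 - 465 = -42 - 465 = -507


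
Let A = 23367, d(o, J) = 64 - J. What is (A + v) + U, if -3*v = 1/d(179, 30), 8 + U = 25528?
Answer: 4986473/102 ≈ 48887.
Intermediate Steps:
U = 25520 (U = -8 + 25528 = 25520)
v = -1/102 (v = -1/(3*(64 - 1*30)) = -1/(3*(64 - 30)) = -⅓/34 = -⅓*1/34 = -1/102 ≈ -0.0098039)
(A + v) + U = (23367 - 1/102) + 25520 = 2383433/102 + 25520 = 4986473/102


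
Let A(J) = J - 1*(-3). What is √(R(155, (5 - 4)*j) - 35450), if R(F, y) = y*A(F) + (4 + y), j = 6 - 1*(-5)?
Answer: I*√33697 ≈ 183.57*I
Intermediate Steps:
j = 11 (j = 6 + 5 = 11)
A(J) = 3 + J (A(J) = J + 3 = 3 + J)
R(F, y) = 4 + y + y*(3 + F) (R(F, y) = y*(3 + F) + (4 + y) = 4 + y + y*(3 + F))
√(R(155, (5 - 4)*j) - 35450) = √((4 + (5 - 4)*11 + ((5 - 4)*11)*(3 + 155)) - 35450) = √((4 + 1*11 + (1*11)*158) - 35450) = √((4 + 11 + 11*158) - 35450) = √((4 + 11 + 1738) - 35450) = √(1753 - 35450) = √(-33697) = I*√33697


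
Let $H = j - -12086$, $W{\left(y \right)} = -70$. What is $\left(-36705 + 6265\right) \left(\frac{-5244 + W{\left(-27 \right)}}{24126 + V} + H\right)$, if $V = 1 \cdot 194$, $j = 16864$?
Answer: $- \frac{267894330023}{304} \approx -8.8123 \cdot 10^{8}$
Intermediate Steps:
$V = 194$
$H = 28950$ ($H = 16864 - -12086 = 16864 + 12086 = 28950$)
$\left(-36705 + 6265\right) \left(\frac{-5244 + W{\left(-27 \right)}}{24126 + V} + H\right) = \left(-36705 + 6265\right) \left(\frac{-5244 - 70}{24126 + 194} + 28950\right) = - 30440 \left(- \frac{5314}{24320} + 28950\right) = - 30440 \left(\left(-5314\right) \frac{1}{24320} + 28950\right) = - 30440 \left(- \frac{2657}{12160} + 28950\right) = \left(-30440\right) \frac{352029343}{12160} = - \frac{267894330023}{304}$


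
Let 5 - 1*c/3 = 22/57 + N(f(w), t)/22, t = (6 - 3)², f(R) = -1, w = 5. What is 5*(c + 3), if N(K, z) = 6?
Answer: 16745/209 ≈ 80.120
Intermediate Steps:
t = 9 (t = 3² = 9)
c = 2722/209 (c = 15 - 3*(22/57 + 6/22) = 15 - 3*(22*(1/57) + 6*(1/22)) = 15 - 3*(22/57 + 3/11) = 15 - 3*413/627 = 15 - 413/209 = 2722/209 ≈ 13.024)
5*(c + 3) = 5*(2722/209 + 3) = 5*(3349/209) = 16745/209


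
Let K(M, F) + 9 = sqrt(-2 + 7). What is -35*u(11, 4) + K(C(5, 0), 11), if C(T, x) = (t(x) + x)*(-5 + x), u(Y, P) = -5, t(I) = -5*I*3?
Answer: 166 + sqrt(5) ≈ 168.24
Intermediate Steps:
t(I) = -15*I
C(T, x) = -14*x*(-5 + x) (C(T, x) = (-15*x + x)*(-5 + x) = (-14*x)*(-5 + x) = -14*x*(-5 + x))
K(M, F) = -9 + sqrt(5) (K(M, F) = -9 + sqrt(-2 + 7) = -9 + sqrt(5))
-35*u(11, 4) + K(C(5, 0), 11) = -35*(-5) + (-9 + sqrt(5)) = 175 + (-9 + sqrt(5)) = 166 + sqrt(5)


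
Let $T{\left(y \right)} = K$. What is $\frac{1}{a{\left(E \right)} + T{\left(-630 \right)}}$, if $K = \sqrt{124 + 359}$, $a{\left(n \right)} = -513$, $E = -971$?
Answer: $- \frac{171}{87562} - \frac{\sqrt{483}}{262686} \approx -0.0020366$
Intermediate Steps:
$K = \sqrt{483} \approx 21.977$
$T{\left(y \right)} = \sqrt{483}$
$\frac{1}{a{\left(E \right)} + T{\left(-630 \right)}} = \frac{1}{-513 + \sqrt{483}}$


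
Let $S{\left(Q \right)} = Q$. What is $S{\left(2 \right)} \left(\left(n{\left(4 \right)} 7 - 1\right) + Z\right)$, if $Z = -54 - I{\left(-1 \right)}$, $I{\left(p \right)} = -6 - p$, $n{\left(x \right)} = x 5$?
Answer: $180$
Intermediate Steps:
$n{\left(x \right)} = 5 x$
$Z = -49$ ($Z = -54 - \left(-6 - -1\right) = -54 - \left(-6 + 1\right) = -54 - -5 = -54 + 5 = -49$)
$S{\left(2 \right)} \left(\left(n{\left(4 \right)} 7 - 1\right) + Z\right) = 2 \left(\left(5 \cdot 4 \cdot 7 - 1\right) - 49\right) = 2 \left(\left(20 \cdot 7 - 1\right) - 49\right) = 2 \left(\left(140 - 1\right) - 49\right) = 2 \left(139 - 49\right) = 2 \cdot 90 = 180$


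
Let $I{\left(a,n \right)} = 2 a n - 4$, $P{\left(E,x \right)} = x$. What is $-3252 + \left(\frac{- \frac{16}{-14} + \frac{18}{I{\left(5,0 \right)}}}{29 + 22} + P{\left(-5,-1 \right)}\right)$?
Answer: $- \frac{2322689}{714} \approx -3253.1$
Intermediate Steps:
$I{\left(a,n \right)} = -4 + 2 a n$ ($I{\left(a,n \right)} = 2 a n - 4 = -4 + 2 a n$)
$-3252 + \left(\frac{- \frac{16}{-14} + \frac{18}{I{\left(5,0 \right)}}}{29 + 22} + P{\left(-5,-1 \right)}\right) = -3252 - \left(1 - \frac{- \frac{16}{-14} + \frac{18}{-4 + 2 \cdot 5 \cdot 0}}{29 + 22}\right) = -3252 - \left(1 - \frac{\left(-16\right) \left(- \frac{1}{14}\right) + \frac{18}{-4 + 0}}{51}\right) = -3252 - \left(1 - \left(\frac{8}{7} + \frac{18}{-4}\right) \frac{1}{51}\right) = -3252 - \left(1 - \left(\frac{8}{7} + 18 \left(- \frac{1}{4}\right)\right) \frac{1}{51}\right) = -3252 - \left(1 - \left(\frac{8}{7} - \frac{9}{2}\right) \frac{1}{51}\right) = -3252 - \frac{761}{714} = - \frac{2322689}{714}$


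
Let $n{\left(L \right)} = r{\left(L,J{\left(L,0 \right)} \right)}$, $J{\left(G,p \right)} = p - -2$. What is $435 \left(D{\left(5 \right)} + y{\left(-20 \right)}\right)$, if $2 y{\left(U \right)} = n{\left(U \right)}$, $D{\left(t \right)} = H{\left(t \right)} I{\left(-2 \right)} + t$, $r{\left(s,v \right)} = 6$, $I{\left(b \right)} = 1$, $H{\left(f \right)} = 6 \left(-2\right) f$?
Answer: $-22620$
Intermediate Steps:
$J{\left(G,p \right)} = 2 + p$ ($J{\left(G,p \right)} = p + 2 = 2 + p$)
$H{\left(f \right)} = - 12 f$
$n{\left(L \right)} = 6$
$D{\left(t \right)} = - 11 t$ ($D{\left(t \right)} = - 12 t 1 + t = - 12 t + t = - 11 t$)
$y{\left(U \right)} = 3$ ($y{\left(U \right)} = \frac{1}{2} \cdot 6 = 3$)
$435 \left(D{\left(5 \right)} + y{\left(-20 \right)}\right) = 435 \left(\left(-11\right) 5 + 3\right) = 435 \left(-55 + 3\right) = 435 \left(-52\right) = -22620$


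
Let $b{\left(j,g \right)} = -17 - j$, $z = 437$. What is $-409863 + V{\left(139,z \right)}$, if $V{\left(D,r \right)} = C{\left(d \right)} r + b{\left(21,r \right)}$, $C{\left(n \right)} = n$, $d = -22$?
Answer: $-419515$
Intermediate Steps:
$V{\left(D,r \right)} = -38 - 22 r$ ($V{\left(D,r \right)} = - 22 r - 38 = -38 - 22 r$)
$-409863 + V{\left(139,z \right)} = -409863 - 9652 = -419515$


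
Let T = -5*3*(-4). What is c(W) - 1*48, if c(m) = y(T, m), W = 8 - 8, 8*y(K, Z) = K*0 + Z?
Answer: -48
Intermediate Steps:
T = 60 (T = -15*(-4) = 60)
y(K, Z) = Z/8 (y(K, Z) = (K*0 + Z)/8 = (0 + Z)/8 = Z/8)
W = 0
c(m) = m/8
c(W) - 1*48 = (⅛)*0 - 1*48 = 0 - 48 = -48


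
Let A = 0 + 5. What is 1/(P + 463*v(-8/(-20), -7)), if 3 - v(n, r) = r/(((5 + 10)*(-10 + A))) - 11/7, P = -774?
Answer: 525/682163 ≈ 0.00076961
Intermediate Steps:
A = 5
v(n, r) = 32/7 + r/75 (v(n, r) = 3 - (r/(((5 + 10)*(-10 + 5))) - 11/7) = 3 - (r/((15*(-5))) - 11*⅐) = 3 - (r/(-75) - 11/7) = 3 - (r*(-1/75) - 11/7) = 3 - (-r/75 - 11/7) = 3 - (-11/7 - r/75) = 3 + (11/7 + r/75) = 32/7 + r/75)
1/(P + 463*v(-8/(-20), -7)) = 1/(-774 + 463*(32/7 + (1/75)*(-7))) = 1/(-774 + 463*(32/7 - 7/75)) = 1/(-774 + 463*(2351/525)) = 1/(-774 + 1088513/525) = 1/(682163/525) = 525/682163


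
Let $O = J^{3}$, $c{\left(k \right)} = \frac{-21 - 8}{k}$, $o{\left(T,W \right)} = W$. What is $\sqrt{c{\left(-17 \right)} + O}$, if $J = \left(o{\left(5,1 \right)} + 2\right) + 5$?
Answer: $\frac{\sqrt{148461}}{17} \approx 22.665$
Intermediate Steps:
$J = 8$ ($J = \left(1 + 2\right) + 5 = 3 + 5 = 8$)
$c{\left(k \right)} = - \frac{29}{k}$ ($c{\left(k \right)} = \frac{-21 - 8}{k} = - \frac{29}{k}$)
$O = 512$ ($O = 8^{3} = 512$)
$\sqrt{c{\left(-17 \right)} + O} = \sqrt{- \frac{29}{-17} + 512} = \sqrt{\left(-29\right) \left(- \frac{1}{17}\right) + 512} = \sqrt{\frac{29}{17} + 512} = \sqrt{\frac{8733}{17}} = \frac{\sqrt{148461}}{17}$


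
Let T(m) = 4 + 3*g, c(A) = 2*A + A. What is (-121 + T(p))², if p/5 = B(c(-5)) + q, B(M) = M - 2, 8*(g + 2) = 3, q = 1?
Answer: 950625/64 ≈ 14854.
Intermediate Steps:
c(A) = 3*A
g = -13/8 (g = -2 + (⅛)*3 = -2 + 3/8 = -13/8 ≈ -1.6250)
B(M) = -2 + M
p = -80 (p = 5*((-2 + 3*(-5)) + 1) = 5*((-2 - 15) + 1) = 5*(-17 + 1) = 5*(-16) = -80)
T(m) = -7/8 (T(m) = 4 + 3*(-13/8) = 4 - 39/8 = -7/8)
(-121 + T(p))² = (-121 - 7/8)² = (-975/8)² = 950625/64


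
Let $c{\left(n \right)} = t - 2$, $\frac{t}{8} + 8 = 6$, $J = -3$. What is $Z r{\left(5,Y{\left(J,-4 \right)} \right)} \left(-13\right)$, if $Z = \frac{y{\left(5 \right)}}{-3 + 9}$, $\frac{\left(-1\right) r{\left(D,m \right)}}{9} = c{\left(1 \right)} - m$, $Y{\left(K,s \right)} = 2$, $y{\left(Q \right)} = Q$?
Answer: $-1950$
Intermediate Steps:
$t = -16$ ($t = -64 + 8 \cdot 6 = -64 + 48 = -16$)
$c{\left(n \right)} = -18$ ($c{\left(n \right)} = -16 - 2 = -18$)
$r{\left(D,m \right)} = 162 + 9 m$ ($r{\left(D,m \right)} = - 9 \left(-18 - m\right) = 162 + 9 m$)
$Z = \frac{5}{6}$ ($Z = \frac{1}{-3 + 9} \cdot 5 = \frac{1}{6} \cdot 5 = \frac{5}{6} \approx 0.83333$)
$Z r{\left(5,Y{\left(J,-4 \right)} \right)} \left(-13\right) = \frac{5 \left(162 + 9 \cdot 2\right)}{6} \left(-13\right) = \frac{5 \left(162 + 18\right)}{6} \left(-13\right) = \frac{5}{6} \cdot 180 \left(-13\right) = 150 \left(-13\right) = -1950$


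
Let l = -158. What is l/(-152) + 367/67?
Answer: 33185/5092 ≈ 6.5171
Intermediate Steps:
l/(-152) + 367/67 = -158/(-152) + 367/67 = -158*(-1/152) + 367*(1/67) = 79/76 + 367/67 = 33185/5092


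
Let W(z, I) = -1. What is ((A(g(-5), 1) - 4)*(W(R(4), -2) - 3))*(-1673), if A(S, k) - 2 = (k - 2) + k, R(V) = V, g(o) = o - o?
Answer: -13384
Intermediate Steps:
g(o) = 0
A(S, k) = 2*k (A(S, k) = 2 + ((k - 2) + k) = 2 + ((-2 + k) + k) = 2 + (-2 + 2*k) = 2*k)
((A(g(-5), 1) - 4)*(W(R(4), -2) - 3))*(-1673) = ((2*1 - 4)*(-1 - 3))*(-1673) = ((2 - 4)*(-4))*(-1673) = -2*(-4)*(-1673) = 8*(-1673) = -13384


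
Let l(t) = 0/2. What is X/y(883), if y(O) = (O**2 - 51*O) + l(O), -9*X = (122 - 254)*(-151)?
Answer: -1661/550992 ≈ -0.0030146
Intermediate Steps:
l(t) = 0 (l(t) = 0*(1/2) = 0)
X = -6644/3 (X = -(122 - 254)*(-151)/9 = -(-44)*(-151)/3 = -1/9*19932 = -6644/3 ≈ -2214.7)
y(O) = O**2 - 51*O (y(O) = (O**2 - 51*O) + 0 = O**2 - 51*O)
X/y(883) = -6644*1/(883*(-51 + 883))/3 = -6644/(3*(883*832)) = -6644/3/734656 = -6644/3*1/734656 = -1661/550992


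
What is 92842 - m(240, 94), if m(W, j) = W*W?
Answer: 35242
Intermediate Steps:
m(W, j) = W²
92842 - m(240, 94) = 92842 - 1*240² = 92842 - 1*57600 = 92842 - 57600 = 35242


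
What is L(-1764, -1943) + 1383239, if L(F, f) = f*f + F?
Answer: 5156724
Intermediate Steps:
L(F, f) = F + f² (L(F, f) = f² + F = F + f²)
L(-1764, -1943) + 1383239 = (-1764 + (-1943)²) + 1383239 = (-1764 + 3775249) + 1383239 = 3773485 + 1383239 = 5156724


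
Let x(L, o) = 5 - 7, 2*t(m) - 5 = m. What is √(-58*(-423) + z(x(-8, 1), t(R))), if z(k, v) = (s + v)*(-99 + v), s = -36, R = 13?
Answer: 6*√749 ≈ 164.21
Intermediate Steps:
t(m) = 5/2 + m/2
x(L, o) = -2
z(k, v) = (-99 + v)*(-36 + v) (z(k, v) = (-36 + v)*(-99 + v) = (-99 + v)*(-36 + v))
√(-58*(-423) + z(x(-8, 1), t(R))) = √(-58*(-423) + (3564 + (5/2 + (½)*13)² - 135*(5/2 + (½)*13))) = √(24534 + (3564 + (5/2 + 13/2)² - 135*(5/2 + 13/2))) = √(24534 + (3564 + 9² - 135*9)) = √(24534 + (3564 + 81 - 1215)) = √(24534 + 2430) = √26964 = 6*√749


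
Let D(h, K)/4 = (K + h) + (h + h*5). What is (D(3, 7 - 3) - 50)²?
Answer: 2500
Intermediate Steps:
D(h, K) = 4*K + 28*h (D(h, K) = 4*((K + h) + (h + h*5)) = 4*((K + h) + (h + 5*h)) = 4*((K + h) + 6*h) = 4*(K + 7*h) = 4*K + 28*h)
(D(3, 7 - 3) - 50)² = ((4*(7 - 3) + 28*3) - 50)² = ((4*4 + 84) - 50)² = ((16 + 84) - 50)² = (100 - 50)² = 50² = 2500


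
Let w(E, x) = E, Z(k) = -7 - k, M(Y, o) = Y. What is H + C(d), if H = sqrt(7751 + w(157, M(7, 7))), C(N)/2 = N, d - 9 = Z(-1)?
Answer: 6 + 2*sqrt(1977) ≈ 94.927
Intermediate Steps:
d = 3 (d = 9 + (-7 - 1*(-1)) = 9 + (-7 + 1) = 9 - 6 = 3)
C(N) = 2*N
H = 2*sqrt(1977) (H = sqrt(7751 + 157) = sqrt(7908) = 2*sqrt(1977) ≈ 88.927)
H + C(d) = 2*sqrt(1977) + 2*3 = 2*sqrt(1977) + 6 = 6 + 2*sqrt(1977)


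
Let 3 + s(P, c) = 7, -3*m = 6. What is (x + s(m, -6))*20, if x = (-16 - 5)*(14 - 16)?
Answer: 920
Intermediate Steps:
m = -2 (m = -⅓*6 = -2)
s(P, c) = 4 (s(P, c) = -3 + 7 = 4)
x = 42 (x = -21*(-2) = 42)
(x + s(m, -6))*20 = (42 + 4)*20 = 46*20 = 920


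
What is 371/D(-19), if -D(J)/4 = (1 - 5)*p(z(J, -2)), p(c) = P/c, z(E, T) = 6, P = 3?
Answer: 371/8 ≈ 46.375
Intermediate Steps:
p(c) = 3/c
D(J) = 8 (D(J) = -4*(1 - 5)*3/6 = -(-16)*3*(⅙) = -(-16)/2 = -4*(-2) = 8)
371/D(-19) = 371/8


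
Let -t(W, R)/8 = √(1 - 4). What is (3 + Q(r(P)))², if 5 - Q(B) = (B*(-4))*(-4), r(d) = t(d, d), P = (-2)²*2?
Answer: -49088 + 2048*I*√3 ≈ -49088.0 + 3547.2*I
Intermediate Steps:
P = 8 (P = 4*2 = 8)
t(W, R) = -8*I*√3 (t(W, R) = -8*√(1 - 4) = -8*I*√3)
r(d) = -8*I*√3
Q(B) = 5 - 16*B (Q(B) = 5 - B*(-4)*(-4) = 5 - (-4*B)*(-4) = 5 - 16*B)
(3 + Q(r(P)))² = (3 + (5 - (-128)*I*√3))² = (3 + (5 + 128*I*√3))² = (8 + 128*I*√3)²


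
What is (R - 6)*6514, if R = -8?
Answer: -91196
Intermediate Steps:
(R - 6)*6514 = (-8 - 6)*6514 = -14*6514 = -91196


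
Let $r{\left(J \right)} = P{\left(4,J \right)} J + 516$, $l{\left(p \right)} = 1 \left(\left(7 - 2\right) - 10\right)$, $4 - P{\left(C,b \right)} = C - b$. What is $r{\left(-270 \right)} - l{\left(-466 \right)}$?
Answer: $73421$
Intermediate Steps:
$P{\left(C,b \right)} = 4 + b - C$ ($P{\left(C,b \right)} = 4 - \left(C - b\right) = 4 + b - C$)
$l{\left(p \right)} = -5$ ($l{\left(p \right)} = 1 \left(5 - 10\right) = 1 \left(-5\right) = -5$)
$r{\left(J \right)} = 516 + J^{2}$ ($r{\left(J \right)} = \left(4 + J - 4\right) J + 516 = J J + 516 = J^{2} + 516 = 516 + J^{2}$)
$r{\left(-270 \right)} - l{\left(-466 \right)} = \left(516 + \left(-270\right)^{2}\right) - -5 = \left(516 + 72900\right) + 5 = 73416 + 5 = 73421$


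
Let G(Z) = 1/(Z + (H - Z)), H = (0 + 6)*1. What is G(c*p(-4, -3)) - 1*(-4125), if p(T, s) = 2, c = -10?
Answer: 24751/6 ≈ 4125.2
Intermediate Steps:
H = 6 (H = 6*1 = 6)
G(Z) = ⅙ (G(Z) = 1/(Z + (6 - Z)) = 1/6 = ⅙)
G(c*p(-4, -3)) - 1*(-4125) = ⅙ - 1*(-4125) = ⅙ + 4125 = 24751/6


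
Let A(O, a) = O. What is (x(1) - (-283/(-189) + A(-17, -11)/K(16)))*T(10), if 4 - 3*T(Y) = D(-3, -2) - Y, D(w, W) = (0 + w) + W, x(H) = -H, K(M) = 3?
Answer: 11381/567 ≈ 20.072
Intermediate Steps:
D(w, W) = W + w (D(w, W) = w + W = W + w)
T(Y) = 3 + Y/3 (T(Y) = 4/3 - ((-2 - 3) - Y)/3 = 4/3 - (-5 - Y)/3 = 4/3 + (5/3 + Y/3) = 3 + Y/3)
(x(1) - (-283/(-189) + A(-17, -11)/K(16)))*T(10) = (-1*1 - (-283/(-189) - 17/3))*(3 + (1/3)*10) = (-1 - (-283*(-1/189) - 17*1/3))*(3 + 10/3) = (-1 - (283/189 - 17/3))*(19/3) = (-1 - 1*(-788/189))*(19/3) = (-1 + 788/189)*(19/3) = (599/189)*(19/3) = 11381/567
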